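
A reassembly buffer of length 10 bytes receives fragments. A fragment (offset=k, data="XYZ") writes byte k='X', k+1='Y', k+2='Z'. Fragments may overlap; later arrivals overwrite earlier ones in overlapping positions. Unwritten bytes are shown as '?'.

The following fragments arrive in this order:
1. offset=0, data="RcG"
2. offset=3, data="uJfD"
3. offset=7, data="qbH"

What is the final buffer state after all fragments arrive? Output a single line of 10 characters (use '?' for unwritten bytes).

Fragment 1: offset=0 data="RcG" -> buffer=RcG???????
Fragment 2: offset=3 data="uJfD" -> buffer=RcGuJfD???
Fragment 3: offset=7 data="qbH" -> buffer=RcGuJfDqbH

Answer: RcGuJfDqbH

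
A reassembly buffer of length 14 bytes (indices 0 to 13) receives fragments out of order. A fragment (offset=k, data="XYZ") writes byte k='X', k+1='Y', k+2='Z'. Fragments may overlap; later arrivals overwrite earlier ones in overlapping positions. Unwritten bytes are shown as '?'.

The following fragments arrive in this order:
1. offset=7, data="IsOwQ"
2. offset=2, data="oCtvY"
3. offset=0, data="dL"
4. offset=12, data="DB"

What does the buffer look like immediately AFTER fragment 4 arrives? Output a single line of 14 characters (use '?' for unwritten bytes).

Fragment 1: offset=7 data="IsOwQ" -> buffer=???????IsOwQ??
Fragment 2: offset=2 data="oCtvY" -> buffer=??oCtvYIsOwQ??
Fragment 3: offset=0 data="dL" -> buffer=dLoCtvYIsOwQ??
Fragment 4: offset=12 data="DB" -> buffer=dLoCtvYIsOwQDB

Answer: dLoCtvYIsOwQDB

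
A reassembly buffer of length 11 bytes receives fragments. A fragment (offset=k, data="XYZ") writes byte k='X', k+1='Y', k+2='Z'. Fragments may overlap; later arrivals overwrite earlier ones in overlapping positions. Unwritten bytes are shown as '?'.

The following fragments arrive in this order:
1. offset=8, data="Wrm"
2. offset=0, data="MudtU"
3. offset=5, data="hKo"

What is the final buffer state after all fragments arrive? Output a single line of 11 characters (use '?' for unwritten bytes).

Answer: MudtUhKoWrm

Derivation:
Fragment 1: offset=8 data="Wrm" -> buffer=????????Wrm
Fragment 2: offset=0 data="MudtU" -> buffer=MudtU???Wrm
Fragment 3: offset=5 data="hKo" -> buffer=MudtUhKoWrm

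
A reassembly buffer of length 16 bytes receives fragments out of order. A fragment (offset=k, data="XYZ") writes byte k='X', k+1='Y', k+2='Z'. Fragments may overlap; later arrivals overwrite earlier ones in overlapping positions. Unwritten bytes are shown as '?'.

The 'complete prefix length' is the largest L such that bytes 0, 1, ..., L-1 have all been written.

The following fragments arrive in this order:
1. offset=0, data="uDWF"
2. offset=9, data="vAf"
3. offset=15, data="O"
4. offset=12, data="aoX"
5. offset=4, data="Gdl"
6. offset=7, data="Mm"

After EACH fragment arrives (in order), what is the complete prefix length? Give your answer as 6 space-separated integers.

Fragment 1: offset=0 data="uDWF" -> buffer=uDWF???????????? -> prefix_len=4
Fragment 2: offset=9 data="vAf" -> buffer=uDWF?????vAf???? -> prefix_len=4
Fragment 3: offset=15 data="O" -> buffer=uDWF?????vAf???O -> prefix_len=4
Fragment 4: offset=12 data="aoX" -> buffer=uDWF?????vAfaoXO -> prefix_len=4
Fragment 5: offset=4 data="Gdl" -> buffer=uDWFGdl??vAfaoXO -> prefix_len=7
Fragment 6: offset=7 data="Mm" -> buffer=uDWFGdlMmvAfaoXO -> prefix_len=16

Answer: 4 4 4 4 7 16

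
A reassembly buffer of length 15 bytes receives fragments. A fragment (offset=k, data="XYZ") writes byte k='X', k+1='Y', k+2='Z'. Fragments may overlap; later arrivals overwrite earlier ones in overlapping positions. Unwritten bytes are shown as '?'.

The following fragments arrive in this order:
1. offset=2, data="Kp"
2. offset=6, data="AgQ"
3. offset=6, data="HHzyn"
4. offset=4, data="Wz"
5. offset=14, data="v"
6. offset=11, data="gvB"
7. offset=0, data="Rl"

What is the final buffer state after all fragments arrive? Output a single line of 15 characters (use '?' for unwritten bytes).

Fragment 1: offset=2 data="Kp" -> buffer=??Kp???????????
Fragment 2: offset=6 data="AgQ" -> buffer=??Kp??AgQ??????
Fragment 3: offset=6 data="HHzyn" -> buffer=??Kp??HHzyn????
Fragment 4: offset=4 data="Wz" -> buffer=??KpWzHHzyn????
Fragment 5: offset=14 data="v" -> buffer=??KpWzHHzyn???v
Fragment 6: offset=11 data="gvB" -> buffer=??KpWzHHzyngvBv
Fragment 7: offset=0 data="Rl" -> buffer=RlKpWzHHzyngvBv

Answer: RlKpWzHHzyngvBv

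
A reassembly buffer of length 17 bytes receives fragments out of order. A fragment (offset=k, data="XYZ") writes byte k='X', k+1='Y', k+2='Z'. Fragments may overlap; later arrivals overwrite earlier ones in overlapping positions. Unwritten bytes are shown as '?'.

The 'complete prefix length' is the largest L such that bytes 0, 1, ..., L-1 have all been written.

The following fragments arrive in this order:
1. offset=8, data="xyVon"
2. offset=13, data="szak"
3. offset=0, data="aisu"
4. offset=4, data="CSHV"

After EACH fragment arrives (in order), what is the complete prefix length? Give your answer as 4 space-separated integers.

Fragment 1: offset=8 data="xyVon" -> buffer=????????xyVon???? -> prefix_len=0
Fragment 2: offset=13 data="szak" -> buffer=????????xyVonszak -> prefix_len=0
Fragment 3: offset=0 data="aisu" -> buffer=aisu????xyVonszak -> prefix_len=4
Fragment 4: offset=4 data="CSHV" -> buffer=aisuCSHVxyVonszak -> prefix_len=17

Answer: 0 0 4 17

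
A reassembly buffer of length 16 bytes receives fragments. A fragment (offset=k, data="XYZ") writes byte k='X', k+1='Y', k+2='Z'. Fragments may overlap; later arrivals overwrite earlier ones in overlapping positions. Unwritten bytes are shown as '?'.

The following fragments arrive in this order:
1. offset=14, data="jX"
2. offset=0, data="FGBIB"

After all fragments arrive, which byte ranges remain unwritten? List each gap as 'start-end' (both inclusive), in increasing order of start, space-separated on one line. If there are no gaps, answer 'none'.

Fragment 1: offset=14 len=2
Fragment 2: offset=0 len=5
Gaps: 5-13

Answer: 5-13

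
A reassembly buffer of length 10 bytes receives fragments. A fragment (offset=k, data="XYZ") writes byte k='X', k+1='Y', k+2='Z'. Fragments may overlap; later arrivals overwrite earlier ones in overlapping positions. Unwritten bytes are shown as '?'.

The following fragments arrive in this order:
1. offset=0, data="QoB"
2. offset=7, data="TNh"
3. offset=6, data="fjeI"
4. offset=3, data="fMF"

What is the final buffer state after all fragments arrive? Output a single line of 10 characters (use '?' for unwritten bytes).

Answer: QoBfMFfjeI

Derivation:
Fragment 1: offset=0 data="QoB" -> buffer=QoB???????
Fragment 2: offset=7 data="TNh" -> buffer=QoB????TNh
Fragment 3: offset=6 data="fjeI" -> buffer=QoB???fjeI
Fragment 4: offset=3 data="fMF" -> buffer=QoBfMFfjeI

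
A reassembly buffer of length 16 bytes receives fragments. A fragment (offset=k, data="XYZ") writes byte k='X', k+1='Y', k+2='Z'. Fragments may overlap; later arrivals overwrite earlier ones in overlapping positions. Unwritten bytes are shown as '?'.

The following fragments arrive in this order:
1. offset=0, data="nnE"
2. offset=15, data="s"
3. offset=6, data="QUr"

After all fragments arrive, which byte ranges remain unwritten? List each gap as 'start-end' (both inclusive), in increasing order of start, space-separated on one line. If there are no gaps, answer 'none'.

Answer: 3-5 9-14

Derivation:
Fragment 1: offset=0 len=3
Fragment 2: offset=15 len=1
Fragment 3: offset=6 len=3
Gaps: 3-5 9-14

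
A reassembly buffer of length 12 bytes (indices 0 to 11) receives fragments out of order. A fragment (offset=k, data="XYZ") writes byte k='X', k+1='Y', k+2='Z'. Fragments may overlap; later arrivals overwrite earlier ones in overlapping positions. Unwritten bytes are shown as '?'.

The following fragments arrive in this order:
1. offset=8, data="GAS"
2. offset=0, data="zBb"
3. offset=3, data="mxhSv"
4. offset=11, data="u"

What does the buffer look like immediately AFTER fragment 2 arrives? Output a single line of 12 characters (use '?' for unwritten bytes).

Answer: zBb?????GAS?

Derivation:
Fragment 1: offset=8 data="GAS" -> buffer=????????GAS?
Fragment 2: offset=0 data="zBb" -> buffer=zBb?????GAS?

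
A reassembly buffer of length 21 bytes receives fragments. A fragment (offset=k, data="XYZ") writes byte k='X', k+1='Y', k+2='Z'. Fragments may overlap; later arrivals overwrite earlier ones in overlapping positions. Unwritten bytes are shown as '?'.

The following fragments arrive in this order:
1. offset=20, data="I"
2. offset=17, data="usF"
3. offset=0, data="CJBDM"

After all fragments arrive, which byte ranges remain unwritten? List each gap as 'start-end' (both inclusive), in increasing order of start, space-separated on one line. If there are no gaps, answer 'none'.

Answer: 5-16

Derivation:
Fragment 1: offset=20 len=1
Fragment 2: offset=17 len=3
Fragment 3: offset=0 len=5
Gaps: 5-16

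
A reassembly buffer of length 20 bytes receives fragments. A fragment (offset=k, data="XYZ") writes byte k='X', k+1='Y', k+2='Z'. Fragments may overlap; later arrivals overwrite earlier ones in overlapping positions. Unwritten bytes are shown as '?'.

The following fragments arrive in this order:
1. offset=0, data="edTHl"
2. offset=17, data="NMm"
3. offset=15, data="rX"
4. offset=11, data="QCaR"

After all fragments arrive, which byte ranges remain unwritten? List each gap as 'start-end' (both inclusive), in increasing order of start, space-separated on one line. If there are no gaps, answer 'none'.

Fragment 1: offset=0 len=5
Fragment 2: offset=17 len=3
Fragment 3: offset=15 len=2
Fragment 4: offset=11 len=4
Gaps: 5-10

Answer: 5-10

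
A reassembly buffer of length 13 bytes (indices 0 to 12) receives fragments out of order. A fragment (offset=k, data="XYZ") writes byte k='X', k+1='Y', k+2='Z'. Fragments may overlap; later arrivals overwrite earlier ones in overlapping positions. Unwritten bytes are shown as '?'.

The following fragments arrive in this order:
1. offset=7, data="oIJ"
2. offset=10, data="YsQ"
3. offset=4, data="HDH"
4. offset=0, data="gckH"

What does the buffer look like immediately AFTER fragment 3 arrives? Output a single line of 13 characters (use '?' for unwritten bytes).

Fragment 1: offset=7 data="oIJ" -> buffer=???????oIJ???
Fragment 2: offset=10 data="YsQ" -> buffer=???????oIJYsQ
Fragment 3: offset=4 data="HDH" -> buffer=????HDHoIJYsQ

Answer: ????HDHoIJYsQ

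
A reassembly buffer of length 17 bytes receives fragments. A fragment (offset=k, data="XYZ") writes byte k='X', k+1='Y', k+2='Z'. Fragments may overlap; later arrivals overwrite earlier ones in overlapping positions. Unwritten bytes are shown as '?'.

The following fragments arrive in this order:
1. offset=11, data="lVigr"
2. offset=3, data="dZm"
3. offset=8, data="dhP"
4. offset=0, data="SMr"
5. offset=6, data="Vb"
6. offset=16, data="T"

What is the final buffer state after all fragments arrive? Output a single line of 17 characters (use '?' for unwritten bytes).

Fragment 1: offset=11 data="lVigr" -> buffer=???????????lVigr?
Fragment 2: offset=3 data="dZm" -> buffer=???dZm?????lVigr?
Fragment 3: offset=8 data="dhP" -> buffer=???dZm??dhPlVigr?
Fragment 4: offset=0 data="SMr" -> buffer=SMrdZm??dhPlVigr?
Fragment 5: offset=6 data="Vb" -> buffer=SMrdZmVbdhPlVigr?
Fragment 6: offset=16 data="T" -> buffer=SMrdZmVbdhPlVigrT

Answer: SMrdZmVbdhPlVigrT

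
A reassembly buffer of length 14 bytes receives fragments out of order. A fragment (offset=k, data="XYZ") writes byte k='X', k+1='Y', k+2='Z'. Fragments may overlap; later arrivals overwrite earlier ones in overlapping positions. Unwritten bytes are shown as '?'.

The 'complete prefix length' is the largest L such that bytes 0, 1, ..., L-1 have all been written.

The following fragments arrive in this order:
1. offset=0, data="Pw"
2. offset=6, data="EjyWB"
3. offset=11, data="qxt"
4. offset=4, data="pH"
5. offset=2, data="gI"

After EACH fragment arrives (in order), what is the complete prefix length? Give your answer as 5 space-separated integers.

Answer: 2 2 2 2 14

Derivation:
Fragment 1: offset=0 data="Pw" -> buffer=Pw???????????? -> prefix_len=2
Fragment 2: offset=6 data="EjyWB" -> buffer=Pw????EjyWB??? -> prefix_len=2
Fragment 3: offset=11 data="qxt" -> buffer=Pw????EjyWBqxt -> prefix_len=2
Fragment 4: offset=4 data="pH" -> buffer=Pw??pHEjyWBqxt -> prefix_len=2
Fragment 5: offset=2 data="gI" -> buffer=PwgIpHEjyWBqxt -> prefix_len=14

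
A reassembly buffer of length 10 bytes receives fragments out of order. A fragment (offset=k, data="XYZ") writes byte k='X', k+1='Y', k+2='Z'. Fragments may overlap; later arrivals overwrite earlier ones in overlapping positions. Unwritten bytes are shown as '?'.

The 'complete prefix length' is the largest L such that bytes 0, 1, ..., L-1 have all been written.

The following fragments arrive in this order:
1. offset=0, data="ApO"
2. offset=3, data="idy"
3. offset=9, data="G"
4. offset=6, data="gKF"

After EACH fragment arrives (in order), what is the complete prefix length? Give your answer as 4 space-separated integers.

Fragment 1: offset=0 data="ApO" -> buffer=ApO??????? -> prefix_len=3
Fragment 2: offset=3 data="idy" -> buffer=ApOidy???? -> prefix_len=6
Fragment 3: offset=9 data="G" -> buffer=ApOidy???G -> prefix_len=6
Fragment 4: offset=6 data="gKF" -> buffer=ApOidygKFG -> prefix_len=10

Answer: 3 6 6 10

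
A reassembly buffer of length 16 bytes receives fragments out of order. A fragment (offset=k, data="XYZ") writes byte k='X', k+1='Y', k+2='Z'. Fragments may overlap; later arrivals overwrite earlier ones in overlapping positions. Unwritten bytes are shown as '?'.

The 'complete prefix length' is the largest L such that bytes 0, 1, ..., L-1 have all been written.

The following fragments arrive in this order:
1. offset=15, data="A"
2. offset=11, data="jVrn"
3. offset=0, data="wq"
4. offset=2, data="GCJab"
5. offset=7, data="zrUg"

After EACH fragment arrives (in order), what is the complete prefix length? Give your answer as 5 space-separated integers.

Answer: 0 0 2 7 16

Derivation:
Fragment 1: offset=15 data="A" -> buffer=???????????????A -> prefix_len=0
Fragment 2: offset=11 data="jVrn" -> buffer=???????????jVrnA -> prefix_len=0
Fragment 3: offset=0 data="wq" -> buffer=wq?????????jVrnA -> prefix_len=2
Fragment 4: offset=2 data="GCJab" -> buffer=wqGCJab????jVrnA -> prefix_len=7
Fragment 5: offset=7 data="zrUg" -> buffer=wqGCJabzrUgjVrnA -> prefix_len=16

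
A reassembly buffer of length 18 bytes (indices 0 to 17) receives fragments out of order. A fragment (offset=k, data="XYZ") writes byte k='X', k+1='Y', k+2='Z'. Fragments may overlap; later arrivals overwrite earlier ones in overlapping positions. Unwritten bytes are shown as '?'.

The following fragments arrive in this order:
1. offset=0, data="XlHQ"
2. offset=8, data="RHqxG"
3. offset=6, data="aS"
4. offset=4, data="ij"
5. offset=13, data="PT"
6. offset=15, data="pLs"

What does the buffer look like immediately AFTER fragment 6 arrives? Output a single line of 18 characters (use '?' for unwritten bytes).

Fragment 1: offset=0 data="XlHQ" -> buffer=XlHQ??????????????
Fragment 2: offset=8 data="RHqxG" -> buffer=XlHQ????RHqxG?????
Fragment 3: offset=6 data="aS" -> buffer=XlHQ??aSRHqxG?????
Fragment 4: offset=4 data="ij" -> buffer=XlHQijaSRHqxG?????
Fragment 5: offset=13 data="PT" -> buffer=XlHQijaSRHqxGPT???
Fragment 6: offset=15 data="pLs" -> buffer=XlHQijaSRHqxGPTpLs

Answer: XlHQijaSRHqxGPTpLs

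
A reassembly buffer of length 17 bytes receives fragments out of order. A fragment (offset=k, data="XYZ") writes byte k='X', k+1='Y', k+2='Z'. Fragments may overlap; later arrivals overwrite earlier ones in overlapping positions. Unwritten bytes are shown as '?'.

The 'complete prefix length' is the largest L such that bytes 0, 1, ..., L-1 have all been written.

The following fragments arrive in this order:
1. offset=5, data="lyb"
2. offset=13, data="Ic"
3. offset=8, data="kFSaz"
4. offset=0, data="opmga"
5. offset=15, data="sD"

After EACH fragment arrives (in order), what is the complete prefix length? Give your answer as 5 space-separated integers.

Fragment 1: offset=5 data="lyb" -> buffer=?????lyb????????? -> prefix_len=0
Fragment 2: offset=13 data="Ic" -> buffer=?????lyb?????Ic?? -> prefix_len=0
Fragment 3: offset=8 data="kFSaz" -> buffer=?????lybkFSazIc?? -> prefix_len=0
Fragment 4: offset=0 data="opmga" -> buffer=opmgalybkFSazIc?? -> prefix_len=15
Fragment 5: offset=15 data="sD" -> buffer=opmgalybkFSazIcsD -> prefix_len=17

Answer: 0 0 0 15 17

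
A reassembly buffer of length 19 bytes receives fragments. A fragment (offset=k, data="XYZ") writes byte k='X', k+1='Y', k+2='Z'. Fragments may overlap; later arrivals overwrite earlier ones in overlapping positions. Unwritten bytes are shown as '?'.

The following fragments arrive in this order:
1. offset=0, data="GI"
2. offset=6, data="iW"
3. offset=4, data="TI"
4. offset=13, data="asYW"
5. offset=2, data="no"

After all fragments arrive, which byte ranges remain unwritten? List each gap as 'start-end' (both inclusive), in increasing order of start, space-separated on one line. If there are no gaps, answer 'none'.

Fragment 1: offset=0 len=2
Fragment 2: offset=6 len=2
Fragment 3: offset=4 len=2
Fragment 4: offset=13 len=4
Fragment 5: offset=2 len=2
Gaps: 8-12 17-18

Answer: 8-12 17-18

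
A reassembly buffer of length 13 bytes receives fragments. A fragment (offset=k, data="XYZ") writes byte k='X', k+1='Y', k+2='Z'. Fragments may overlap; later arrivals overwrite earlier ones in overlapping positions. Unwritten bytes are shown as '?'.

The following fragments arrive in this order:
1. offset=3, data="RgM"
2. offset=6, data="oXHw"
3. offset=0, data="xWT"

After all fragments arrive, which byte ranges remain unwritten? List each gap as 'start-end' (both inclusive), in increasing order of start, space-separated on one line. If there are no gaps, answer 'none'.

Answer: 10-12

Derivation:
Fragment 1: offset=3 len=3
Fragment 2: offset=6 len=4
Fragment 3: offset=0 len=3
Gaps: 10-12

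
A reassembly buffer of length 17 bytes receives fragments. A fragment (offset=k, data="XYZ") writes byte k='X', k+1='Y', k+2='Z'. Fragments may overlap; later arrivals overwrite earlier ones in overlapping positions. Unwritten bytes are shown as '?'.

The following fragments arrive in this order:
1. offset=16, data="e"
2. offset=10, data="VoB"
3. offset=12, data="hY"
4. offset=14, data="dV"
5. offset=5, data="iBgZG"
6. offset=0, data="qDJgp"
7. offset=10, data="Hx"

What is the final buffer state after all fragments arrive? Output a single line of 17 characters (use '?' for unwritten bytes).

Fragment 1: offset=16 data="e" -> buffer=????????????????e
Fragment 2: offset=10 data="VoB" -> buffer=??????????VoB???e
Fragment 3: offset=12 data="hY" -> buffer=??????????VohY??e
Fragment 4: offset=14 data="dV" -> buffer=??????????VohYdVe
Fragment 5: offset=5 data="iBgZG" -> buffer=?????iBgZGVohYdVe
Fragment 6: offset=0 data="qDJgp" -> buffer=qDJgpiBgZGVohYdVe
Fragment 7: offset=10 data="Hx" -> buffer=qDJgpiBgZGHxhYdVe

Answer: qDJgpiBgZGHxhYdVe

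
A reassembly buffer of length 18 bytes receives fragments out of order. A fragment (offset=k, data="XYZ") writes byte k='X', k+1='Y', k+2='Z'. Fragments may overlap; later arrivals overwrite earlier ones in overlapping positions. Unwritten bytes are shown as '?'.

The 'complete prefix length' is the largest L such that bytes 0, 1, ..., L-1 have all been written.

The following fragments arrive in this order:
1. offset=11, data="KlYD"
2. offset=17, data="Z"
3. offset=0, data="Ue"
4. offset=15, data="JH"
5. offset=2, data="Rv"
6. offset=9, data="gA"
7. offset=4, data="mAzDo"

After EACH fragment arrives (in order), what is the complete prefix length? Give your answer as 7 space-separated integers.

Answer: 0 0 2 2 4 4 18

Derivation:
Fragment 1: offset=11 data="KlYD" -> buffer=???????????KlYD??? -> prefix_len=0
Fragment 2: offset=17 data="Z" -> buffer=???????????KlYD??Z -> prefix_len=0
Fragment 3: offset=0 data="Ue" -> buffer=Ue?????????KlYD??Z -> prefix_len=2
Fragment 4: offset=15 data="JH" -> buffer=Ue?????????KlYDJHZ -> prefix_len=2
Fragment 5: offset=2 data="Rv" -> buffer=UeRv???????KlYDJHZ -> prefix_len=4
Fragment 6: offset=9 data="gA" -> buffer=UeRv?????gAKlYDJHZ -> prefix_len=4
Fragment 7: offset=4 data="mAzDo" -> buffer=UeRvmAzDogAKlYDJHZ -> prefix_len=18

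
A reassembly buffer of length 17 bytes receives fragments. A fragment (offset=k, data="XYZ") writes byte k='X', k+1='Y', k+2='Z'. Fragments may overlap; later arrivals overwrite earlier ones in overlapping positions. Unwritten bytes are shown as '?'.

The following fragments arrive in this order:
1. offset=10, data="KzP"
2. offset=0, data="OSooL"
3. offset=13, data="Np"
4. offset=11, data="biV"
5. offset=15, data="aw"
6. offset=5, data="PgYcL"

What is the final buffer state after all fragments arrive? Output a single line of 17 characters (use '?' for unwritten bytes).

Fragment 1: offset=10 data="KzP" -> buffer=??????????KzP????
Fragment 2: offset=0 data="OSooL" -> buffer=OSooL?????KzP????
Fragment 3: offset=13 data="Np" -> buffer=OSooL?????KzPNp??
Fragment 4: offset=11 data="biV" -> buffer=OSooL?????KbiVp??
Fragment 5: offset=15 data="aw" -> buffer=OSooL?????KbiVpaw
Fragment 6: offset=5 data="PgYcL" -> buffer=OSooLPgYcLKbiVpaw

Answer: OSooLPgYcLKbiVpaw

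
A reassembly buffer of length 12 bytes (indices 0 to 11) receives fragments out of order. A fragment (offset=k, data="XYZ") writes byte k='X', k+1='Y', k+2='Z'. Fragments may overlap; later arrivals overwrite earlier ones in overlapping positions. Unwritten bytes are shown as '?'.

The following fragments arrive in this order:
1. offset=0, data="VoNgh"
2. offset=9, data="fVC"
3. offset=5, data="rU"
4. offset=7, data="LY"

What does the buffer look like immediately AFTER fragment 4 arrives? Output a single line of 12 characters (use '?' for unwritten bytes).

Answer: VoNghrULYfVC

Derivation:
Fragment 1: offset=0 data="VoNgh" -> buffer=VoNgh???????
Fragment 2: offset=9 data="fVC" -> buffer=VoNgh????fVC
Fragment 3: offset=5 data="rU" -> buffer=VoNghrU??fVC
Fragment 4: offset=7 data="LY" -> buffer=VoNghrULYfVC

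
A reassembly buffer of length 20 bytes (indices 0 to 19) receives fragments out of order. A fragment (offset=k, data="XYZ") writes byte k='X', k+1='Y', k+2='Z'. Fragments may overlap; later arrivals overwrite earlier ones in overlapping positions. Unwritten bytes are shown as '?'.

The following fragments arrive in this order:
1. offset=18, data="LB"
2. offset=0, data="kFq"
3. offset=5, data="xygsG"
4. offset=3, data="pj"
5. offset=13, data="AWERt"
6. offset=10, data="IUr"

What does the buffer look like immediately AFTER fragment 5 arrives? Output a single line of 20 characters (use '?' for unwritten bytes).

Fragment 1: offset=18 data="LB" -> buffer=??????????????????LB
Fragment 2: offset=0 data="kFq" -> buffer=kFq???????????????LB
Fragment 3: offset=5 data="xygsG" -> buffer=kFq??xygsG????????LB
Fragment 4: offset=3 data="pj" -> buffer=kFqpjxygsG????????LB
Fragment 5: offset=13 data="AWERt" -> buffer=kFqpjxygsG???AWERtLB

Answer: kFqpjxygsG???AWERtLB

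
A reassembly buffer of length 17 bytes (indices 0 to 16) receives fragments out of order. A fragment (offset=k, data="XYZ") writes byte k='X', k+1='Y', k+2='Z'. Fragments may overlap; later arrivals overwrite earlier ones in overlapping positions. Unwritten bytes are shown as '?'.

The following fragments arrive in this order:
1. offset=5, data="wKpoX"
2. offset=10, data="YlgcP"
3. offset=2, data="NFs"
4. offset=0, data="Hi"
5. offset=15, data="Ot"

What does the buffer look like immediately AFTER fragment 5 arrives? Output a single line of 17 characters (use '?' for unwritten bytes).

Fragment 1: offset=5 data="wKpoX" -> buffer=?????wKpoX???????
Fragment 2: offset=10 data="YlgcP" -> buffer=?????wKpoXYlgcP??
Fragment 3: offset=2 data="NFs" -> buffer=??NFswKpoXYlgcP??
Fragment 4: offset=0 data="Hi" -> buffer=HiNFswKpoXYlgcP??
Fragment 5: offset=15 data="Ot" -> buffer=HiNFswKpoXYlgcPOt

Answer: HiNFswKpoXYlgcPOt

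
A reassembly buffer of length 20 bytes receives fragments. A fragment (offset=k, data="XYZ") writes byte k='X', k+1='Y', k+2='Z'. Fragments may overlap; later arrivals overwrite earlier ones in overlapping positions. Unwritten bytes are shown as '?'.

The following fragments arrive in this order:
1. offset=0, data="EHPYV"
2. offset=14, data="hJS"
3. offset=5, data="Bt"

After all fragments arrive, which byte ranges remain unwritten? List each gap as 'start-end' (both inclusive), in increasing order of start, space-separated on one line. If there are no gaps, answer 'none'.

Answer: 7-13 17-19

Derivation:
Fragment 1: offset=0 len=5
Fragment 2: offset=14 len=3
Fragment 3: offset=5 len=2
Gaps: 7-13 17-19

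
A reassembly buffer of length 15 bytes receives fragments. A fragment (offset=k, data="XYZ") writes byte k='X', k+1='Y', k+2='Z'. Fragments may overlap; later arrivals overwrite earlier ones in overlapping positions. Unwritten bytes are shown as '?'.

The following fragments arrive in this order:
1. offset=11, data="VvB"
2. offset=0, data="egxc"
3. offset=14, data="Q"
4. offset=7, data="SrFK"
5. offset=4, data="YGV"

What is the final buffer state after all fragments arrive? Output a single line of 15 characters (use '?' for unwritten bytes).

Fragment 1: offset=11 data="VvB" -> buffer=???????????VvB?
Fragment 2: offset=0 data="egxc" -> buffer=egxc???????VvB?
Fragment 3: offset=14 data="Q" -> buffer=egxc???????VvBQ
Fragment 4: offset=7 data="SrFK" -> buffer=egxc???SrFKVvBQ
Fragment 5: offset=4 data="YGV" -> buffer=egxcYGVSrFKVvBQ

Answer: egxcYGVSrFKVvBQ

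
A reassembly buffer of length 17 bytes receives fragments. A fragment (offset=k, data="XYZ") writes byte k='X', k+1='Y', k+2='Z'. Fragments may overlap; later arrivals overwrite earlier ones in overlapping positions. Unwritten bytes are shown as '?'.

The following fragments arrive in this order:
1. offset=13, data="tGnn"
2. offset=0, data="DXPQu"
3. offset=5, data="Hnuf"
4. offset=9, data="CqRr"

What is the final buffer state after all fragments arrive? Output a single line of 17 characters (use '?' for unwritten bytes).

Fragment 1: offset=13 data="tGnn" -> buffer=?????????????tGnn
Fragment 2: offset=0 data="DXPQu" -> buffer=DXPQu????????tGnn
Fragment 3: offset=5 data="Hnuf" -> buffer=DXPQuHnuf????tGnn
Fragment 4: offset=9 data="CqRr" -> buffer=DXPQuHnufCqRrtGnn

Answer: DXPQuHnufCqRrtGnn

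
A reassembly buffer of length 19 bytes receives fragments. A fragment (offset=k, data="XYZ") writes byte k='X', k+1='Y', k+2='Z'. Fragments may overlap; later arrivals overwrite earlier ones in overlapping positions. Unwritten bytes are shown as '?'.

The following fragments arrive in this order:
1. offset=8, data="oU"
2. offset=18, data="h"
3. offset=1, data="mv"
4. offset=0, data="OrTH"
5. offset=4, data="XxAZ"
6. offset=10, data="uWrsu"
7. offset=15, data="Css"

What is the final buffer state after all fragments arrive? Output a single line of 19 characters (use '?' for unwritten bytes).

Answer: OrTHXxAZoUuWrsuCssh

Derivation:
Fragment 1: offset=8 data="oU" -> buffer=????????oU?????????
Fragment 2: offset=18 data="h" -> buffer=????????oU????????h
Fragment 3: offset=1 data="mv" -> buffer=?mv?????oU????????h
Fragment 4: offset=0 data="OrTH" -> buffer=OrTH????oU????????h
Fragment 5: offset=4 data="XxAZ" -> buffer=OrTHXxAZoU????????h
Fragment 6: offset=10 data="uWrsu" -> buffer=OrTHXxAZoUuWrsu???h
Fragment 7: offset=15 data="Css" -> buffer=OrTHXxAZoUuWrsuCssh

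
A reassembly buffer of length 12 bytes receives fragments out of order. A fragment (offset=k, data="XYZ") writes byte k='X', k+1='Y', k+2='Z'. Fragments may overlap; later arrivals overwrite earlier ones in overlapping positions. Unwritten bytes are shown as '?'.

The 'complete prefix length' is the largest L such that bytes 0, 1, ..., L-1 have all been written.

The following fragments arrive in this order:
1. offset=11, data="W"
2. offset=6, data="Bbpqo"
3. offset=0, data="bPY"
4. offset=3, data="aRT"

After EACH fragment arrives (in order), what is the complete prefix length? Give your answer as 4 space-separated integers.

Fragment 1: offset=11 data="W" -> buffer=???????????W -> prefix_len=0
Fragment 2: offset=6 data="Bbpqo" -> buffer=??????BbpqoW -> prefix_len=0
Fragment 3: offset=0 data="bPY" -> buffer=bPY???BbpqoW -> prefix_len=3
Fragment 4: offset=3 data="aRT" -> buffer=bPYaRTBbpqoW -> prefix_len=12

Answer: 0 0 3 12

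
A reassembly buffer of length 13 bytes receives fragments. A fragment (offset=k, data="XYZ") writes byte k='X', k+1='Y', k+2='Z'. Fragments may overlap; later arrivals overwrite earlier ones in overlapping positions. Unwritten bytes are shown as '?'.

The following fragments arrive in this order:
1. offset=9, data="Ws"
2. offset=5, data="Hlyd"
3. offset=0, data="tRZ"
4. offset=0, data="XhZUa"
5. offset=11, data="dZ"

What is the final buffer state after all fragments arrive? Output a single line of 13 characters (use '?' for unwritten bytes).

Fragment 1: offset=9 data="Ws" -> buffer=?????????Ws??
Fragment 2: offset=5 data="Hlyd" -> buffer=?????HlydWs??
Fragment 3: offset=0 data="tRZ" -> buffer=tRZ??HlydWs??
Fragment 4: offset=0 data="XhZUa" -> buffer=XhZUaHlydWs??
Fragment 5: offset=11 data="dZ" -> buffer=XhZUaHlydWsdZ

Answer: XhZUaHlydWsdZ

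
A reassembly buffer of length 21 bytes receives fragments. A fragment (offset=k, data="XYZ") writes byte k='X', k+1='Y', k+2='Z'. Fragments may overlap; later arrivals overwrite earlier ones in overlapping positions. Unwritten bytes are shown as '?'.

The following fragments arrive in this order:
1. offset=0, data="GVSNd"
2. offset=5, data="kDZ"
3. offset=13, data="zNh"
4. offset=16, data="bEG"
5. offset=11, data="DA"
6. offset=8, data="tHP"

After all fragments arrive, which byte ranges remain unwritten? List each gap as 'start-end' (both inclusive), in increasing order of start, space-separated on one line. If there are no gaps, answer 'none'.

Answer: 19-20

Derivation:
Fragment 1: offset=0 len=5
Fragment 2: offset=5 len=3
Fragment 3: offset=13 len=3
Fragment 4: offset=16 len=3
Fragment 5: offset=11 len=2
Fragment 6: offset=8 len=3
Gaps: 19-20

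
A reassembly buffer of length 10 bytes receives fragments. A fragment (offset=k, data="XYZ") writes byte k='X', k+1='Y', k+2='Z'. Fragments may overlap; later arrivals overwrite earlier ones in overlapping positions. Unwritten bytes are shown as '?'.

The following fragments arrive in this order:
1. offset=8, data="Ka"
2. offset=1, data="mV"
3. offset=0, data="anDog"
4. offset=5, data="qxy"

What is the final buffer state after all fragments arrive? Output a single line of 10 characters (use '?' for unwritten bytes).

Answer: anDogqxyKa

Derivation:
Fragment 1: offset=8 data="Ka" -> buffer=????????Ka
Fragment 2: offset=1 data="mV" -> buffer=?mV?????Ka
Fragment 3: offset=0 data="anDog" -> buffer=anDog???Ka
Fragment 4: offset=5 data="qxy" -> buffer=anDogqxyKa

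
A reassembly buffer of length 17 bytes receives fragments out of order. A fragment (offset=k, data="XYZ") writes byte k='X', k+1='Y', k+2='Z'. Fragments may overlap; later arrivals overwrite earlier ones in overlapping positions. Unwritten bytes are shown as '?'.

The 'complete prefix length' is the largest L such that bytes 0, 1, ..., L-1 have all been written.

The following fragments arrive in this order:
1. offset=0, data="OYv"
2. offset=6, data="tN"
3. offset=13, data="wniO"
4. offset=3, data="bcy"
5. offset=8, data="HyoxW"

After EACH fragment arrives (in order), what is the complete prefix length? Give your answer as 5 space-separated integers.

Answer: 3 3 3 8 17

Derivation:
Fragment 1: offset=0 data="OYv" -> buffer=OYv?????????????? -> prefix_len=3
Fragment 2: offset=6 data="tN" -> buffer=OYv???tN????????? -> prefix_len=3
Fragment 3: offset=13 data="wniO" -> buffer=OYv???tN?????wniO -> prefix_len=3
Fragment 4: offset=3 data="bcy" -> buffer=OYvbcytN?????wniO -> prefix_len=8
Fragment 5: offset=8 data="HyoxW" -> buffer=OYvbcytNHyoxWwniO -> prefix_len=17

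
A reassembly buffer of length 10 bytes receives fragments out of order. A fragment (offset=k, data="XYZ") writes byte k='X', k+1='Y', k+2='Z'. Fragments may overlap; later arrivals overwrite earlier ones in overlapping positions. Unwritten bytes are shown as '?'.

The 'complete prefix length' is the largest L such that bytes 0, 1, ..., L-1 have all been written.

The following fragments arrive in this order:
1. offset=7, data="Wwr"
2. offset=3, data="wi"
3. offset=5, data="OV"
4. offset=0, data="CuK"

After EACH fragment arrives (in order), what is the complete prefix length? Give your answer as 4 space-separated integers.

Answer: 0 0 0 10

Derivation:
Fragment 1: offset=7 data="Wwr" -> buffer=???????Wwr -> prefix_len=0
Fragment 2: offset=3 data="wi" -> buffer=???wi??Wwr -> prefix_len=0
Fragment 3: offset=5 data="OV" -> buffer=???wiOVWwr -> prefix_len=0
Fragment 4: offset=0 data="CuK" -> buffer=CuKwiOVWwr -> prefix_len=10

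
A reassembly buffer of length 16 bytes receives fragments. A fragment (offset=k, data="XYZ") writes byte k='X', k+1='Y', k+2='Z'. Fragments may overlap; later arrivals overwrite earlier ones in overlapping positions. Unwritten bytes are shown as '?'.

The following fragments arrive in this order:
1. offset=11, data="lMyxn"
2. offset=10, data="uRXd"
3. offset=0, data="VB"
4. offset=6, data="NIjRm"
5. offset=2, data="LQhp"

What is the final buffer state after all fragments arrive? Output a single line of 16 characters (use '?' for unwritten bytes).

Fragment 1: offset=11 data="lMyxn" -> buffer=???????????lMyxn
Fragment 2: offset=10 data="uRXd" -> buffer=??????????uRXdxn
Fragment 3: offset=0 data="VB" -> buffer=VB????????uRXdxn
Fragment 4: offset=6 data="NIjRm" -> buffer=VB????NIjRmRXdxn
Fragment 5: offset=2 data="LQhp" -> buffer=VBLQhpNIjRmRXdxn

Answer: VBLQhpNIjRmRXdxn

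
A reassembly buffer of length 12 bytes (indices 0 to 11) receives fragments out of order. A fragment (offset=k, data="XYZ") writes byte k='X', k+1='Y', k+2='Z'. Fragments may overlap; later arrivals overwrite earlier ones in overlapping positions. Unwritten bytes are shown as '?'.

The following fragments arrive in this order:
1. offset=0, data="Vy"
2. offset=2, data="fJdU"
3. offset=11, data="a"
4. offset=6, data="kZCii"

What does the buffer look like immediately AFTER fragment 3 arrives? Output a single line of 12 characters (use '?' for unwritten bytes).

Answer: VyfJdU?????a

Derivation:
Fragment 1: offset=0 data="Vy" -> buffer=Vy??????????
Fragment 2: offset=2 data="fJdU" -> buffer=VyfJdU??????
Fragment 3: offset=11 data="a" -> buffer=VyfJdU?????a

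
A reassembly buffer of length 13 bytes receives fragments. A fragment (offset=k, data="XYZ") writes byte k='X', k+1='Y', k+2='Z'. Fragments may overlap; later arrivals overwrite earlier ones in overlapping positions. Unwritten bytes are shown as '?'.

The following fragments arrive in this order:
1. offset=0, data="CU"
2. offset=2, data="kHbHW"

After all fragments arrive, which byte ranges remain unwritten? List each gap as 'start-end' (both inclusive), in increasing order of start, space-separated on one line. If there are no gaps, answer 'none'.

Fragment 1: offset=0 len=2
Fragment 2: offset=2 len=5
Gaps: 7-12

Answer: 7-12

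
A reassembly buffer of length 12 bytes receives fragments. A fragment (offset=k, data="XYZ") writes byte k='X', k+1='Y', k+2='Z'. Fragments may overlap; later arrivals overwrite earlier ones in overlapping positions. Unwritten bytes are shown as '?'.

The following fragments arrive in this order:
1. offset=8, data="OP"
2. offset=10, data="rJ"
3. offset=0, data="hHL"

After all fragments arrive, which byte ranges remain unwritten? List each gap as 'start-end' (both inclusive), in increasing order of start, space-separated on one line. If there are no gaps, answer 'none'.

Answer: 3-7

Derivation:
Fragment 1: offset=8 len=2
Fragment 2: offset=10 len=2
Fragment 3: offset=0 len=3
Gaps: 3-7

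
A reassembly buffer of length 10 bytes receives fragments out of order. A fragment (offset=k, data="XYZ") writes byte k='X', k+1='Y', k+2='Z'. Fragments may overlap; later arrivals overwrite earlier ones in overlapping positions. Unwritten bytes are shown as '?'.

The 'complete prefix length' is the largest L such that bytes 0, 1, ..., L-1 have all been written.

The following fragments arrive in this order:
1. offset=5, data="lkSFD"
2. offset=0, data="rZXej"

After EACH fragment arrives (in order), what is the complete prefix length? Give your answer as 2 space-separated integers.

Fragment 1: offset=5 data="lkSFD" -> buffer=?????lkSFD -> prefix_len=0
Fragment 2: offset=0 data="rZXej" -> buffer=rZXejlkSFD -> prefix_len=10

Answer: 0 10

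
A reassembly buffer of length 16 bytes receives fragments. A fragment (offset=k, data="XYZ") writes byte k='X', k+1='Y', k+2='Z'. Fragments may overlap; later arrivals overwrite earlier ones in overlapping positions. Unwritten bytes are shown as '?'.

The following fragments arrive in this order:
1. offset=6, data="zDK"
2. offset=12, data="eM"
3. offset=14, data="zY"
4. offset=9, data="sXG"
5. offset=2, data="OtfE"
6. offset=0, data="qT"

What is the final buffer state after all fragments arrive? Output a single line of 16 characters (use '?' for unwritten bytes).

Answer: qTOtfEzDKsXGeMzY

Derivation:
Fragment 1: offset=6 data="zDK" -> buffer=??????zDK???????
Fragment 2: offset=12 data="eM" -> buffer=??????zDK???eM??
Fragment 3: offset=14 data="zY" -> buffer=??????zDK???eMzY
Fragment 4: offset=9 data="sXG" -> buffer=??????zDKsXGeMzY
Fragment 5: offset=2 data="OtfE" -> buffer=??OtfEzDKsXGeMzY
Fragment 6: offset=0 data="qT" -> buffer=qTOtfEzDKsXGeMzY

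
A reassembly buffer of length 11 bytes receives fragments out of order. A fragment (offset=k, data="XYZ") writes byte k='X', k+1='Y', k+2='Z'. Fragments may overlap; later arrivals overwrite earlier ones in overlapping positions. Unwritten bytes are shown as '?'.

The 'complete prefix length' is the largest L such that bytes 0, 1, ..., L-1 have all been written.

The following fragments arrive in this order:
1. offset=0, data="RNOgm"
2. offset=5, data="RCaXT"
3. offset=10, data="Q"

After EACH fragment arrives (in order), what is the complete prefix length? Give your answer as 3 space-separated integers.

Fragment 1: offset=0 data="RNOgm" -> buffer=RNOgm?????? -> prefix_len=5
Fragment 2: offset=5 data="RCaXT" -> buffer=RNOgmRCaXT? -> prefix_len=10
Fragment 3: offset=10 data="Q" -> buffer=RNOgmRCaXTQ -> prefix_len=11

Answer: 5 10 11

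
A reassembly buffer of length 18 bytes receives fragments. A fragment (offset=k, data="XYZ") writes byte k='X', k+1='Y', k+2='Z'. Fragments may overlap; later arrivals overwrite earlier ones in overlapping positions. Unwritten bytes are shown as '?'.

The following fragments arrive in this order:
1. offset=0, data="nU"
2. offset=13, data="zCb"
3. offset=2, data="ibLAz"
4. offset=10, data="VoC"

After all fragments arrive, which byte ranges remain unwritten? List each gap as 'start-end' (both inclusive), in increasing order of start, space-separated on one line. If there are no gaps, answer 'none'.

Answer: 7-9 16-17

Derivation:
Fragment 1: offset=0 len=2
Fragment 2: offset=13 len=3
Fragment 3: offset=2 len=5
Fragment 4: offset=10 len=3
Gaps: 7-9 16-17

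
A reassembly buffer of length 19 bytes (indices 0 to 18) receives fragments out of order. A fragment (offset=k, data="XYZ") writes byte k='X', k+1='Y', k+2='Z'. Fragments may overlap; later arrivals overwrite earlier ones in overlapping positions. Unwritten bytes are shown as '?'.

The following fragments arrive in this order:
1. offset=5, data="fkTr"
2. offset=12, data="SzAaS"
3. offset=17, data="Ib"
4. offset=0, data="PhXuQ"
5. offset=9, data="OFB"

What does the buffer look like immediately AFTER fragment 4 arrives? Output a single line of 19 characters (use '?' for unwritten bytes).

Answer: PhXuQfkTr???SzAaSIb

Derivation:
Fragment 1: offset=5 data="fkTr" -> buffer=?????fkTr??????????
Fragment 2: offset=12 data="SzAaS" -> buffer=?????fkTr???SzAaS??
Fragment 3: offset=17 data="Ib" -> buffer=?????fkTr???SzAaSIb
Fragment 4: offset=0 data="PhXuQ" -> buffer=PhXuQfkTr???SzAaSIb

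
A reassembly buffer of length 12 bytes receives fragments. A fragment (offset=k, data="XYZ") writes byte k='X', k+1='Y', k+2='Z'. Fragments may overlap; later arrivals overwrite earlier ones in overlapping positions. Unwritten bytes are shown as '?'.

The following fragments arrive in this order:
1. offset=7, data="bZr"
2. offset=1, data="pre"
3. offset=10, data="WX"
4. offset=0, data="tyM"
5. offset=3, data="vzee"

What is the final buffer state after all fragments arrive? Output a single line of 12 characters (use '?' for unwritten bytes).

Fragment 1: offset=7 data="bZr" -> buffer=???????bZr??
Fragment 2: offset=1 data="pre" -> buffer=?pre???bZr??
Fragment 3: offset=10 data="WX" -> buffer=?pre???bZrWX
Fragment 4: offset=0 data="tyM" -> buffer=tyMe???bZrWX
Fragment 5: offset=3 data="vzee" -> buffer=tyMvzeebZrWX

Answer: tyMvzeebZrWX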